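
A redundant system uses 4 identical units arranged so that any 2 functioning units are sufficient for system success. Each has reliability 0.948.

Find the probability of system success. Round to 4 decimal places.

R = Σ_{i=2}^{4} C(4,i) p^i (1−p)^{4−i} with p = 0.948
C(4,2)·0.948^2·0.052^2 = 0.014581
C(4,3)·0.948^3·0.052^1 = 0.177210
C(4,4)·0.948^4·0.052^0 = 0.807669
Sum = 0.9995

0.9995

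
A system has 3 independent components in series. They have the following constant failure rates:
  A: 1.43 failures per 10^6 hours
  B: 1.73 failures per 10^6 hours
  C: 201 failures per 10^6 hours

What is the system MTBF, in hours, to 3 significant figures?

4900

Series of exponential components: λ_sys = Σ λ_i
λ_sys = 0.00000143 + 0.00000173 + 0.000201 = 2.0416e-04 /h
MTBF = 1 / λ_sys = 4900 h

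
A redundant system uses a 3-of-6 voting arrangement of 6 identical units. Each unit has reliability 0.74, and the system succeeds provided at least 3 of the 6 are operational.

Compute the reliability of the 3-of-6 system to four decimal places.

R = Σ_{i=3}^{6} C(6,i) p^i (1−p)^{6−i} with p = 0.74
C(6,3)·0.74^3·0.26^3 = 0.142444
C(6,4)·0.74^4·0.26^2 = 0.304064
C(6,5)·0.74^5·0.26^1 = 0.346165
C(6,6)·0.74^6·0.26^0 = 0.164206
Sum = 0.9569

0.9569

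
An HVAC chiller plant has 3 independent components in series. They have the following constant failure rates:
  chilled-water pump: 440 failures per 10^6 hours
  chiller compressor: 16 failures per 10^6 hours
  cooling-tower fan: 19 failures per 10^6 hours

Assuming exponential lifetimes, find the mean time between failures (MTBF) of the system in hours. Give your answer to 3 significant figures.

Series of exponential components: λ_sys = Σ λ_i
λ_sys = 0.00044 + 0.000016 + 0.000019 = 4.7500e-04 /h
MTBF = 1 / λ_sys = 2110 h

2110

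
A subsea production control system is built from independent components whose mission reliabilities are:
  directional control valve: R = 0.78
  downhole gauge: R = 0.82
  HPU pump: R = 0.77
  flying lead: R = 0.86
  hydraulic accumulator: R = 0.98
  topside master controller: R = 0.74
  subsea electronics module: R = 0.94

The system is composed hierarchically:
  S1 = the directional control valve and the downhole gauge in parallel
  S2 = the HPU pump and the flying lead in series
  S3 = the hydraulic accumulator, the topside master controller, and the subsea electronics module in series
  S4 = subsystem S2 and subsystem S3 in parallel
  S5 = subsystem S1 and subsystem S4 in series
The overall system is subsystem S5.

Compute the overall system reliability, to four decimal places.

Parallel (directional control valve and downhole gauge): 1 − (1 − 0.780000)(1 − 0.820000) = 0.960400
Series (HPU pump and flying lead): 0.770000 × 0.860000 = 0.662200
Series (hydraulic accumulator, topside master controller, and subsea electronics module): 0.980000 × 0.740000 × 0.940000 = 0.681688
Parallel ([0.662200] and [0.681688]): 1 − (1 − 0.662200)(1 − 0.681688) = 0.892474
Series ([0.960400] and [0.892474]): 0.960400 × 0.892474 = 0.8571

0.8571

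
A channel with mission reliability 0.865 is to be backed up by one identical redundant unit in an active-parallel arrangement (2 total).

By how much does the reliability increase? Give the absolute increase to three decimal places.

R_before = 0.865
R_after = 1 − (1 − 0.865)^2 = 0.982
ΔR = 0.982 − 0.865 = 0.117

0.117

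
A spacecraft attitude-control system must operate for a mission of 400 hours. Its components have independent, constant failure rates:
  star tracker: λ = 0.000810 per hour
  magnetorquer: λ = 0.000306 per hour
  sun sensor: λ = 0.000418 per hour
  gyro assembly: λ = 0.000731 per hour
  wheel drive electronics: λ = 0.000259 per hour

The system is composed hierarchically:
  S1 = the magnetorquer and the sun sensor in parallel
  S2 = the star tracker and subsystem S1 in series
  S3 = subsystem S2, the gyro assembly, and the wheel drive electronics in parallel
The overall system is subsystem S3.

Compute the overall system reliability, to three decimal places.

R(star tracker) = exp(−0.000810 × 400) = 0.72325
R(magnetorquer) = exp(−0.000306 × 400) = 0.88479
R(sun sensor) = exp(−0.000418 × 400) = 0.84603
R(gyro assembly) = exp(−0.000731 × 400) = 0.74647
R(wheel drive electronics) = exp(−0.000259 × 400) = 0.90159
Parallel (magnetorquer and sun sensor): 1 − (1 − 0.88479)(1 − 0.84603) = 0.98226
Series (star tracker and [0.98226]): 0.72325 × 0.98226 = 0.71042
Parallel ([0.71042], gyro assembly, and wheel drive electronics): 1 − (1 − 0.71042)(1 − 0.74647)(1 − 0.90159) = 0.993

0.993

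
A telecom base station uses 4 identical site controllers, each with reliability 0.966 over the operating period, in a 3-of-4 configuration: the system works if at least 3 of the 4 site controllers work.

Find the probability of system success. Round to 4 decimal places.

R = Σ_{i=3}^{4} C(4,i) p^i (1−p)^{4−i} with p = 0.966
C(4,3)·0.966^3·0.034^1 = 0.122594
C(4,4)·0.966^4·0.034^0 = 0.870780
Sum = 0.9934

0.9934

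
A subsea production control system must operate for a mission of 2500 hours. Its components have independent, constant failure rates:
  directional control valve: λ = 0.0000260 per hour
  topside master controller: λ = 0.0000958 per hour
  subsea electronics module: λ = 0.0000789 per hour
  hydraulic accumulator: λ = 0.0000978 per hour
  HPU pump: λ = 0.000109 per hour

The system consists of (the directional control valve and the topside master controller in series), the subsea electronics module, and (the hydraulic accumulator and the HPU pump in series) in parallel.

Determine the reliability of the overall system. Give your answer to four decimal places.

0.9810

R(directional control valve) = exp(−0.0000260 × 2500) = 0.937067
R(topside master controller) = exp(−0.0000958 × 2500) = 0.787021
R(subsea electronics module) = exp(−0.0000789 × 2500) = 0.820985
R(hydraulic accumulator) = exp(−0.0000978 × 2500) = 0.783096
R(HPU pump) = exp(−0.000109 × 2500) = 0.761473
Series (directional control valve and topside master controller): 0.937067 × 0.787021 = 0.737491
Series (hydraulic accumulator and HPU pump): 0.783096 × 0.761473 = 0.596306
Parallel ([0.737491], subsea electronics module, and [0.596306]): 1 − (1 − 0.737491)(1 − 0.820985)(1 − 0.596306) = 0.9810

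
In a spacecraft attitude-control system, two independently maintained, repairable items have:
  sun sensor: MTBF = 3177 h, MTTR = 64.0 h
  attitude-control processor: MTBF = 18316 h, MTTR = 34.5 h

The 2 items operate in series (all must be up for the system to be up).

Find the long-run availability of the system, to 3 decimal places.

A(sun sensor) = MTBF/(MTBF+MTTR) = 3177/(3177+64.0) = 0.980253
A(attitude-control processor) = MTBF/(MTBF+MTTR) = 18316/(18316+34.5) = 0.998120
Series availability: 0.980253 × 0.998120 = 0.978

0.978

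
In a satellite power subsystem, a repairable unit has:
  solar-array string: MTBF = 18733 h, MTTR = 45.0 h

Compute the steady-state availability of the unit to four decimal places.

0.9976

A(solar-array string) = MTBF/(MTBF+MTTR) = 18733/(18733+45.0) = 0.9976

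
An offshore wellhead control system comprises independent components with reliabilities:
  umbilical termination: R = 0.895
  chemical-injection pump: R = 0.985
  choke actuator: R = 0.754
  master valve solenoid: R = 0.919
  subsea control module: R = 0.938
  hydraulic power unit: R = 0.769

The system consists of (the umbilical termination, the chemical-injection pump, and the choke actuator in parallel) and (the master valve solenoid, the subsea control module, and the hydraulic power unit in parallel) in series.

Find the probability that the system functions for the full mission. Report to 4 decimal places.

0.9985

Parallel (umbilical termination, chemical-injection pump, and choke actuator): 1 − (1 − 0.895000)(1 − 0.985000)(1 − 0.754000) = 0.999613
Parallel (master valve solenoid, subsea control module, and hydraulic power unit): 1 − (1 − 0.919000)(1 − 0.938000)(1 − 0.769000) = 0.998840
Series ([0.999613] and [0.998840]): 0.999613 × 0.998840 = 0.9985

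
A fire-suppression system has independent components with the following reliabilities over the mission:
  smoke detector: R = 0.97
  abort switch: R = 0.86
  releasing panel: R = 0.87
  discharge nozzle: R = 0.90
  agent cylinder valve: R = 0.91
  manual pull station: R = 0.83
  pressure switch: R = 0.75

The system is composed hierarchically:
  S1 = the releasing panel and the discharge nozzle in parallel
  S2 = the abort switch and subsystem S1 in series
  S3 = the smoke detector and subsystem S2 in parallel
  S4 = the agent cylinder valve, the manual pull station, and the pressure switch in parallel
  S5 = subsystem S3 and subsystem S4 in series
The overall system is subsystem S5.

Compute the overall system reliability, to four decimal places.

0.9917

Parallel (releasing panel and discharge nozzle): 1 − (1 − 0.870000)(1 − 0.900000) = 0.987000
Series (abort switch and [0.987000]): 0.860000 × 0.987000 = 0.848820
Parallel (smoke detector and [0.848820]): 1 − (1 − 0.970000)(1 − 0.848820) = 0.995465
Parallel (agent cylinder valve, manual pull station, and pressure switch): 1 − (1 − 0.910000)(1 − 0.830000)(1 − 0.750000) = 0.996175
Series ([0.995465] and [0.996175]): 0.995465 × 0.996175 = 0.9917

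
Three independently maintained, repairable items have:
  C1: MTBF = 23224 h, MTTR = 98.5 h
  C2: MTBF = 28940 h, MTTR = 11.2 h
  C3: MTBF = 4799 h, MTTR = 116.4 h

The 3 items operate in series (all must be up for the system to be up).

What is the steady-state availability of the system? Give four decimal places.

0.9718

A(C1) = MTBF/(MTBF+MTTR) = 23224/(23224+98.5) = 0.995777
A(C2) = MTBF/(MTBF+MTTR) = 28940/(28940+11.2) = 0.999613
A(C3) = MTBF/(MTBF+MTTR) = 4799/(4799+116.4) = 0.976319
Series availability: 0.995777 × 0.999613 × 0.976319 = 0.9718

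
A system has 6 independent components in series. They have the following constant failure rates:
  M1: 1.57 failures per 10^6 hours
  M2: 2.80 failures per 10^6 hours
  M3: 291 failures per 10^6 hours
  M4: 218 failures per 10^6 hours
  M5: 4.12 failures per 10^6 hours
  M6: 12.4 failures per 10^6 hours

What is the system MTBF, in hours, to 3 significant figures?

Series of exponential components: λ_sys = Σ λ_i
λ_sys = 0.00000157 + 0.00000280 + 0.000291 + 0.000218 + 0.00000412 + 0.0000124 = 5.2989e-04 /h
MTBF = 1 / λ_sys = 1890 h

1890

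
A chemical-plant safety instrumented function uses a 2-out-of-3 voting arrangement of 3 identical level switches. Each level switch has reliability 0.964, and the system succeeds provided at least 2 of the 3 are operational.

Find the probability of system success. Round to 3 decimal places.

R = Σ_{i=2}^{3} C(3,i) p^i (1−p)^{3−i} with p = 0.964
C(3,2)·0.964^2·0.036^1 = 0.10036
C(3,3)·0.964^3·0.036^0 = 0.89584
Sum = 0.996

0.996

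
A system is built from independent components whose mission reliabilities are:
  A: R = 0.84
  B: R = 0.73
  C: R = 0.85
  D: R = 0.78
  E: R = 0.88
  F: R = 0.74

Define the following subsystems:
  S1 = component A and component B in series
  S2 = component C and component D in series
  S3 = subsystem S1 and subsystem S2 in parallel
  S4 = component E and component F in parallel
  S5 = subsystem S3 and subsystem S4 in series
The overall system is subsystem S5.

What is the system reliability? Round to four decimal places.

Series (A and B): 0.840000 × 0.730000 = 0.613200
Series (C and D): 0.850000 × 0.780000 = 0.663000
Parallel ([0.613200] and [0.663000]): 1 − (1 − 0.613200)(1 − 0.663000) = 0.869648
Parallel (E and F): 1 − (1 − 0.880000)(1 − 0.740000) = 0.968800
Series ([0.869648] and [0.968800]): 0.869648 × 0.968800 = 0.8425

0.8425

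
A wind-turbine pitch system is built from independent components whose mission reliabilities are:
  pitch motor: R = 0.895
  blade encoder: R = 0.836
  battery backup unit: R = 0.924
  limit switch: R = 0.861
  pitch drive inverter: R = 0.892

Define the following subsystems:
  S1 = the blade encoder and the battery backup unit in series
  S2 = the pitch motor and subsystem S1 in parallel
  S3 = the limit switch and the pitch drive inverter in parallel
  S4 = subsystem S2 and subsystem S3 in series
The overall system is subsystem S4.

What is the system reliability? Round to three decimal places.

0.961

Series (blade encoder and battery backup unit): 0.83600 × 0.92400 = 0.77246
Parallel (pitch motor and [0.77246]): 1 − (1 − 0.89500)(1 − 0.77246) = 0.97611
Parallel (limit switch and pitch drive inverter): 1 − (1 − 0.86100)(1 − 0.89200) = 0.98499
Series ([0.97611] and [0.98499]): 0.97611 × 0.98499 = 0.961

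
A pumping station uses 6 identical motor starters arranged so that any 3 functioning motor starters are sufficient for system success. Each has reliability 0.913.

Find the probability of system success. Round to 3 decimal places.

0.999

R = Σ_{i=3}^{6} C(6,i) p^i (1−p)^{6−i} with p = 0.913
C(6,3)·0.913^3·0.087^3 = 0.01002
C(6,4)·0.913^4·0.087^2 = 0.07889
C(6,5)·0.913^5·0.087^1 = 0.33115
C(6,6)·0.913^6·0.087^0 = 0.57919
Sum = 0.999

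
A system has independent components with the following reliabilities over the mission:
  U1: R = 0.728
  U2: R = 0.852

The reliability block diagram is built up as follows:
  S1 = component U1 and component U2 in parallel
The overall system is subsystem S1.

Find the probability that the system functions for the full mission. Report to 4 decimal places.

Parallel (U1 and U2): 1 − (1 − 0.728000)(1 − 0.852000) = 0.9597

0.9597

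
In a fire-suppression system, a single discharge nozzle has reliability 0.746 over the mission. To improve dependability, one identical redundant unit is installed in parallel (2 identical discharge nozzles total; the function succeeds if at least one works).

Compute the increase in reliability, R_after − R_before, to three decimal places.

0.189

R_before = 0.746
R_after = 1 − (1 − 0.746)^2 = 0.935
ΔR = 0.935 − 0.746 = 0.189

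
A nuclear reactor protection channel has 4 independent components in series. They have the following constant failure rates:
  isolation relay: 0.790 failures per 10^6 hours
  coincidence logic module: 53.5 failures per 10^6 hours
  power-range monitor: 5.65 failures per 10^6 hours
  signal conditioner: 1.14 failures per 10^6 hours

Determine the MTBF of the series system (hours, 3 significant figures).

16400

Series of exponential components: λ_sys = Σ λ_i
λ_sys = 0.000000790 + 0.0000535 + 0.00000565 + 0.00000114 = 6.1080e-05 /h
MTBF = 1 / λ_sys = 16400 h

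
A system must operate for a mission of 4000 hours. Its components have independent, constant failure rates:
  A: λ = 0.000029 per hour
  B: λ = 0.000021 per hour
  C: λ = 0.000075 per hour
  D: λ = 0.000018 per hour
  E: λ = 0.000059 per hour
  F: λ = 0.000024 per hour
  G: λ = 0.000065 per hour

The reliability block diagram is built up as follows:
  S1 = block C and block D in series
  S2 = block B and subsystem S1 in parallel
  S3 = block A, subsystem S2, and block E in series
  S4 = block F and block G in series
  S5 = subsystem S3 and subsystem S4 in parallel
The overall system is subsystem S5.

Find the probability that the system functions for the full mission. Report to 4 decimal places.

0.9059

R(A) = exp(−0.000029 × 4000) = 0.890475
R(B) = exp(−0.000021 × 4000) = 0.919431
R(C) = exp(−0.000075 × 4000) = 0.740818
R(D) = exp(−0.000018 × 4000) = 0.930531
R(E) = exp(−0.000059 × 4000) = 0.789781
R(F) = exp(−0.000024 × 4000) = 0.908464
R(G) = exp(−0.000065 × 4000) = 0.771052
Series (C and D): 0.740818 × 0.930531 = 0.689354
Parallel (B and [0.689354]): 1 − (1 − 0.919431)(1 − 0.689354) = 0.974972
Series (A, [0.974972], and E): 0.890475 × 0.974972 × 0.789781 = 0.685679
Series (F and G): 0.908464 × 0.771052 = 0.700473
Parallel ([0.685679] and [0.700473]): 1 − (1 − 0.685679)(1 − 0.700473) = 0.9059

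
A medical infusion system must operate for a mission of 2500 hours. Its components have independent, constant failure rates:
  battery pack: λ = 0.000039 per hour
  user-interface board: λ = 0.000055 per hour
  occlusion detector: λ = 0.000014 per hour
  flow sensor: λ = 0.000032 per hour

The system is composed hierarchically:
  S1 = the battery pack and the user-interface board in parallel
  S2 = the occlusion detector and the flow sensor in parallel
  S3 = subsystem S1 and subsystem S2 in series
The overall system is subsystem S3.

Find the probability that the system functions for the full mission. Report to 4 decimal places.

R(battery pack) = exp(−0.000039 × 2500) = 0.907102
R(user-interface board) = exp(−0.000055 × 2500) = 0.871534
R(occlusion detector) = exp(−0.000014 × 2500) = 0.965605
R(flow sensor) = exp(−0.000032 × 2500) = 0.923116
Parallel (battery pack and user-interface board): 1 − (1 − 0.907102)(1 − 0.871534) = 0.988066
Parallel (occlusion detector and flow sensor): 1 − (1 − 0.965605)(1 − 0.923116) = 0.997356
Series ([0.988066] and [0.997356]): 0.988066 × 0.997356 = 0.9855

0.9855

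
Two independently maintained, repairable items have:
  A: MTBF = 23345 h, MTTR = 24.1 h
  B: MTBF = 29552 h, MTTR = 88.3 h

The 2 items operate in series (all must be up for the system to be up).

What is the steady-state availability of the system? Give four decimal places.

A(A) = MTBF/(MTBF+MTTR) = 23345/(23345+24.1) = 0.998969
A(B) = MTBF/(MTBF+MTTR) = 29552/(29552+88.3) = 0.997021
Series availability: 0.998969 × 0.997021 = 0.9960

0.9960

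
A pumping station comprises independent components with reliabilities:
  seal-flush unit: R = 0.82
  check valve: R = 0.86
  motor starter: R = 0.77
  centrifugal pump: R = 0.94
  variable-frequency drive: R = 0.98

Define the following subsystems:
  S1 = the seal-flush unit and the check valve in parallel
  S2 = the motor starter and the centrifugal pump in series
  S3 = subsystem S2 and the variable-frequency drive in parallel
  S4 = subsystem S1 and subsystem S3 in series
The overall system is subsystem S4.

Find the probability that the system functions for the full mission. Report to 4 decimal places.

Parallel (seal-flush unit and check valve): 1 − (1 − 0.820000)(1 − 0.860000) = 0.974800
Series (motor starter and centrifugal pump): 0.770000 × 0.940000 = 0.723800
Parallel ([0.723800] and variable-frequency drive): 1 − (1 − 0.723800)(1 − 0.980000) = 0.994476
Series ([0.974800] and [0.994476]): 0.974800 × 0.994476 = 0.9694

0.9694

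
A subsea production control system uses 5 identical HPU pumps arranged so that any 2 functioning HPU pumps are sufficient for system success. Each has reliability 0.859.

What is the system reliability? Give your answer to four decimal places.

0.9982

R = Σ_{i=2}^{5} C(5,i) p^i (1−p)^{5−i} with p = 0.859
C(5,2)·0.859^2·0.141^3 = 0.020684
C(5,3)·0.859^3·0.141^2 = 0.126014
C(5,4)·0.859^4·0.141^1 = 0.383850
C(5,5)·0.859^5·0.141^0 = 0.467698
Sum = 0.9982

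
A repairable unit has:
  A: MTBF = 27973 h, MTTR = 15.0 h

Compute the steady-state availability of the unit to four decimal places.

0.9995

A(A) = MTBF/(MTBF+MTTR) = 27973/(27973+15.0) = 0.9995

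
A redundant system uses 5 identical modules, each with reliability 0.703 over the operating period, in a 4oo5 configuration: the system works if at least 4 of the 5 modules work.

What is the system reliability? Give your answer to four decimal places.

R = Σ_{i=4}^{5} C(5,i) p^i (1−p)^{5−i} with p = 0.703
C(5,4)·0.703^4·0.297^1 = 0.362700
C(5,5)·0.703^5·0.297^0 = 0.171703
Sum = 0.5344

0.5344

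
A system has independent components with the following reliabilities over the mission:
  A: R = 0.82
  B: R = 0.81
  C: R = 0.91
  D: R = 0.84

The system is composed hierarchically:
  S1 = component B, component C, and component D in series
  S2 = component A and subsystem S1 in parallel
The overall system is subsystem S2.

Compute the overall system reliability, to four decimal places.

Series (B, C, and D): 0.810000 × 0.910000 × 0.840000 = 0.619164
Parallel (A and [0.619164]): 1 − (1 − 0.820000)(1 − 0.619164) = 0.9314

0.9314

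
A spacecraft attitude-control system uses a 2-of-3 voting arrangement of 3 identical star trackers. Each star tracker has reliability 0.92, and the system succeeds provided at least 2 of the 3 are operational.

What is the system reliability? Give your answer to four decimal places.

0.9818

R = Σ_{i=2}^{3} C(3,i) p^i (1−p)^{3−i} with p = 0.92
C(3,2)·0.92^2·0.08^1 = 0.203136
C(3,3)·0.92^3·0.08^0 = 0.778688
Sum = 0.9818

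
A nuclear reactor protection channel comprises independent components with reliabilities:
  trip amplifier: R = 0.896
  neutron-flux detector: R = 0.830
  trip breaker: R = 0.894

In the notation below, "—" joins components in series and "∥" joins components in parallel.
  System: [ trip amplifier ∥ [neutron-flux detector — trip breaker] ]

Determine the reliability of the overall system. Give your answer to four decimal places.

Series (neutron-flux detector and trip breaker): 0.830000 × 0.894000 = 0.742020
Parallel (trip amplifier and [0.742020]): 1 − (1 − 0.896000)(1 − 0.742020) = 0.9732

0.9732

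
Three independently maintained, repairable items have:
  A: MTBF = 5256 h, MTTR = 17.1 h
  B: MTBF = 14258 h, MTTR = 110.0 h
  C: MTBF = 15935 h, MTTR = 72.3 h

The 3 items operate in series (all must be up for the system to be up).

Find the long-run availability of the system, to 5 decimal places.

0.98466

A(A) = MTBF/(MTBF+MTTR) = 5256/(5256+17.1) = 0.996757
A(B) = MTBF/(MTBF+MTTR) = 14258/(14258+110.0) = 0.992344
A(C) = MTBF/(MTBF+MTTR) = 15935/(15935+72.3) = 0.995483
Series availability: 0.996757 × 0.992344 × 0.995483 = 0.98466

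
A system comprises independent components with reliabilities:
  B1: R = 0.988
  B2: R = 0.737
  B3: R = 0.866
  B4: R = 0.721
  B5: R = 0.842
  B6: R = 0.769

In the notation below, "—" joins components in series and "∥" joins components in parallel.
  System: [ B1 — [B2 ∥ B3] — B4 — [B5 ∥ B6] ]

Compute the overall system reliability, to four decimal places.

Parallel (B2 and B3): 1 − (1 − 0.737000)(1 − 0.866000) = 0.964758
Parallel (B5 and B6): 1 − (1 − 0.842000)(1 − 0.769000) = 0.963502
Series (B1, [0.964758], B4, and [0.963502]): 0.988000 × 0.964758 × 0.721000 × 0.963502 = 0.6622

0.6622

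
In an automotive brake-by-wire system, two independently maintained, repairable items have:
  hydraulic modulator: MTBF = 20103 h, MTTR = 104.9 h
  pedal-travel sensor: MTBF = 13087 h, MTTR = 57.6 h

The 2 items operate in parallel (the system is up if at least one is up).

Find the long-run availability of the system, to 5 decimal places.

0.99998

A(hydraulic modulator) = MTBF/(MTBF+MTTR) = 20103/(20103+104.9) = 0.994809
A(pedal-travel sensor) = MTBF/(MTBF+MTTR) = 13087/(13087+57.6) = 0.995618
Parallel availability: 1 − (1 − 0.994809)(1 − 0.995618) = 0.99998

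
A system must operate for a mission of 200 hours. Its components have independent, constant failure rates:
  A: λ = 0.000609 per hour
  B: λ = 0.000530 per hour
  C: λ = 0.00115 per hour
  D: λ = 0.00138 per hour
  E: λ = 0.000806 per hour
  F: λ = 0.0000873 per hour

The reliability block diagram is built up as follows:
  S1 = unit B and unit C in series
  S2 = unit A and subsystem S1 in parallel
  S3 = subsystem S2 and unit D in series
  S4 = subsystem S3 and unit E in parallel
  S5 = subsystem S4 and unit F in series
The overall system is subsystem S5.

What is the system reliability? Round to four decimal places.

R(A) = exp(−0.000609 × 200) = 0.885325
R(B) = exp(−0.000530 × 200) = 0.899425
R(C) = exp(−0.00115 × 200) = 0.794534
R(D) = exp(−0.00138 × 200) = 0.758813
R(E) = exp(−0.000806 × 200) = 0.851122
R(F) = exp(−0.0000873 × 200) = 0.982692
Series (B and C): 0.899425 × 0.794534 = 0.714624
Parallel (A and [0.714624]): 1 − (1 − 0.885325)(1 − 0.714624) = 0.967275
Series ([0.967275] and D): 0.967275 × 0.758813 = 0.733981
Parallel ([0.733981] and E): 1 − (1 − 0.733981)(1 − 0.851122) = 0.960396
Series ([0.960396] and F): 0.960396 × 0.982692 = 0.9438

0.9438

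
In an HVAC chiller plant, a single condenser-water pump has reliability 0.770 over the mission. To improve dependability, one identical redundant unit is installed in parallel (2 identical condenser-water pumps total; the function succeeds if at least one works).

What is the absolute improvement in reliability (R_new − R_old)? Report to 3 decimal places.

R_before = 0.770
R_after = 1 − (1 − 0.770)^2 = 0.947
ΔR = 0.947 − 0.770 = 0.177

0.177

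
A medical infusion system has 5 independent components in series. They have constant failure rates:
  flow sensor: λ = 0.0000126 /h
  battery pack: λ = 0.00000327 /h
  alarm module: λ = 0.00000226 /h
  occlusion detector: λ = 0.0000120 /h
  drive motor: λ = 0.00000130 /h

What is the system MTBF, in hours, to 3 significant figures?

Series of exponential components: λ_sys = Σ λ_i
λ_sys = 0.0000126 + 0.00000327 + 0.00000226 + 0.0000120 + 0.00000130 = 3.1430e-05 /h
MTBF = 1 / λ_sys = 31800 h

31800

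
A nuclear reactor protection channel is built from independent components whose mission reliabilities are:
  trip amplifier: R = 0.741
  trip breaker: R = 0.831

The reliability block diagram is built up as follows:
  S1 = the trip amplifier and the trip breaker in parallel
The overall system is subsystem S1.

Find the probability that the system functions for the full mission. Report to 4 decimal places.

0.9562

Parallel (trip amplifier and trip breaker): 1 − (1 − 0.741000)(1 − 0.831000) = 0.9562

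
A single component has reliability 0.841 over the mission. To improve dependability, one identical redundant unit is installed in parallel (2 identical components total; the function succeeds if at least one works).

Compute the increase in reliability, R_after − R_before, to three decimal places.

R_before = 0.841
R_after = 1 − (1 − 0.841)^2 = 0.975
ΔR = 0.975 − 0.841 = 0.134

0.134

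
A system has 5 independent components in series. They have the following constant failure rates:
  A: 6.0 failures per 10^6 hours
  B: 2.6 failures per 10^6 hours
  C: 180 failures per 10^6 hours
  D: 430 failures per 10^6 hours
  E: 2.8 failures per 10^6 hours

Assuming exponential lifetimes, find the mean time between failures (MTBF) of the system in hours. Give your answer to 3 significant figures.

Series of exponential components: λ_sys = Σ λ_i
λ_sys = 0.0000060 + 0.0000026 + 0.00018 + 0.00043 + 0.0000028 = 6.2140e-04 /h
MTBF = 1 / λ_sys = 1610 h

1610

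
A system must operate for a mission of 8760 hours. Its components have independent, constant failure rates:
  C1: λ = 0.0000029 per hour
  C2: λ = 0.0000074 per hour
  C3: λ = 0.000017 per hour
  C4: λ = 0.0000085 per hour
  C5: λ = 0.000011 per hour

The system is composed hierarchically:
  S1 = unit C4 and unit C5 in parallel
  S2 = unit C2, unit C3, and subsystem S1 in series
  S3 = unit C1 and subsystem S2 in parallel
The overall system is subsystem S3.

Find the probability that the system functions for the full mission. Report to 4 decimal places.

0.9950

R(C1) = exp(−0.0000029 × 8760) = 0.974916
R(C2) = exp(−0.0000074 × 8760) = 0.937232
R(C3) = exp(−0.000017 × 8760) = 0.861638
R(C4) = exp(−0.0000085 × 8760) = 0.928245
R(C5) = exp(−0.000011 × 8760) = 0.908137
Parallel (C4 and C5): 1 − (1 − 0.928245)(1 − 0.908137) = 0.993408
Series (C2, C3, and [0.993408]): 0.937232 × 0.861638 × 0.993408 = 0.802231
Parallel (C1 and [0.802231]): 1 − (1 − 0.974916)(1 − 0.802231) = 0.9950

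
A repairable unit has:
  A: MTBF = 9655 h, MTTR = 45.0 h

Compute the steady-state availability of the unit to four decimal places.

0.9954

A(A) = MTBF/(MTBF+MTTR) = 9655/(9655+45.0) = 0.9954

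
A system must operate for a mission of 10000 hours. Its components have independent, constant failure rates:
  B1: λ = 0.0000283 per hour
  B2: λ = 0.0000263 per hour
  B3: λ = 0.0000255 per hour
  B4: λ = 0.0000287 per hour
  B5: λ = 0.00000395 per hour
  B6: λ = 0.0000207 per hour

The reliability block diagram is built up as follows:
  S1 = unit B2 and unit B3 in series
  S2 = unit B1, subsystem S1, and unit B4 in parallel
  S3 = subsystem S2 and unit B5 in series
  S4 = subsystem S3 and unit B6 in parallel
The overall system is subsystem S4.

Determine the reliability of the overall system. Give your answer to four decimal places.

0.9883

R(B1) = exp(−0.0000283 × 10000) = 0.753520
R(B2) = exp(−0.0000263 × 10000) = 0.768742
R(B3) = exp(−0.0000255 × 10000) = 0.774916
R(B4) = exp(−0.0000287 × 10000) = 0.750512
R(B5) = exp(−0.00000395 × 10000) = 0.961270
R(B6) = exp(−0.0000207 × 10000) = 0.813020
Series (B2 and B3): 0.768742 × 0.774916 = 0.595710
Parallel (B1, [0.595710], and B4): 1 − (1 − 0.753520)(1 − 0.595710)(1 − 0.750512) = 0.975139
Series ([0.975139] and B5): 0.975139 × 0.961270 = 0.937372
Parallel ([0.937372] and B6): 1 − (1 − 0.937372)(1 − 0.813020) = 0.9883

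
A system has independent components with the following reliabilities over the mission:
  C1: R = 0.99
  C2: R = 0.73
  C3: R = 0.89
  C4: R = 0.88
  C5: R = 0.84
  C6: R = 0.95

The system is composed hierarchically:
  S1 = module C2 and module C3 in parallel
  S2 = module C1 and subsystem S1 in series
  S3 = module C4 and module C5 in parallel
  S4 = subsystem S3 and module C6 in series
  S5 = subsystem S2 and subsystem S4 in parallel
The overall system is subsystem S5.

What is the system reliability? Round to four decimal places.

0.9973

Parallel (C2 and C3): 1 − (1 − 0.730000)(1 − 0.890000) = 0.970300
Series (C1 and [0.970300]): 0.990000 × 0.970300 = 0.960597
Parallel (C4 and C5): 1 − (1 − 0.880000)(1 − 0.840000) = 0.980800
Series ([0.980800] and C6): 0.980800 × 0.950000 = 0.931760
Parallel ([0.960597] and [0.931760]): 1 − (1 − 0.960597)(1 − 0.931760) = 0.9973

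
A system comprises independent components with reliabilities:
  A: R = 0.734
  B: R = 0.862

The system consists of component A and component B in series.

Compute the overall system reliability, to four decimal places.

Series (A and B): 0.734000 × 0.862000 = 0.6327

0.6327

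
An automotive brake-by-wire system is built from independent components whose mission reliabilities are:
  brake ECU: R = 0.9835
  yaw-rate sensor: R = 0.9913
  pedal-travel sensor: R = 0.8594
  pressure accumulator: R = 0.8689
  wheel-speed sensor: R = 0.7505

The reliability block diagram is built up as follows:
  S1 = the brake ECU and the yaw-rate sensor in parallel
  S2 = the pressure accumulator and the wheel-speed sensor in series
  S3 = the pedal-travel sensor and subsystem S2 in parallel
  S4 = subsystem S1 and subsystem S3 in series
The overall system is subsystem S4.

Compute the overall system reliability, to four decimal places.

Parallel (brake ECU and yaw-rate sensor): 1 − (1 − 0.983500)(1 − 0.991300) = 0.999856
Series (pressure accumulator and wheel-speed sensor): 0.868900 × 0.750500 = 0.652109
Parallel (pedal-travel sensor and [0.652109]): 1 − (1 − 0.859400)(1 − 0.652109) = 0.951087
Series ([0.999856] and [0.951087]): 0.999856 × 0.951087 = 0.9510

0.9510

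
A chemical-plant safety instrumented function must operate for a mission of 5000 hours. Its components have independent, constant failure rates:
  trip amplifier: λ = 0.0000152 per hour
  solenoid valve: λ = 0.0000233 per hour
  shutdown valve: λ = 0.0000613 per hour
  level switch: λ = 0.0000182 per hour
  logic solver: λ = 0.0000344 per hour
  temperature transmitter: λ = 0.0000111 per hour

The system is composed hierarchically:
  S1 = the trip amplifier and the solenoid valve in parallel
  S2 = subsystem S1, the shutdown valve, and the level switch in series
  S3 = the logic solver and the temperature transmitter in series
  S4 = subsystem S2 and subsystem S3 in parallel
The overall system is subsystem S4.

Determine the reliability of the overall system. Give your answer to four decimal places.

0.9322

R(trip amplifier) = exp(−0.0000152 × 5000) = 0.926816
R(solenoid valve) = exp(−0.0000233 × 5000) = 0.890030
R(shutdown valve) = exp(−0.0000613 × 5000) = 0.736019
R(level switch) = exp(−0.0000182 × 5000) = 0.913018
R(logic solver) = exp(−0.0000344 × 5000) = 0.841979
R(temperature transmitter) = exp(−0.0000111 × 5000) = 0.946012
Parallel (trip amplifier and solenoid valve): 1 − (1 − 0.926816)(1 − 0.890030) = 0.991952
Series ([0.991952], shutdown valve, and level switch): 0.991952 × 0.736019 × 0.913018 = 0.666590
Series (logic solver and temperature transmitter): 0.841979 × 0.946012 = 0.796522
Parallel ([0.666590] and [0.796522]): 1 − (1 − 0.666590)(1 − 0.796522) = 0.9322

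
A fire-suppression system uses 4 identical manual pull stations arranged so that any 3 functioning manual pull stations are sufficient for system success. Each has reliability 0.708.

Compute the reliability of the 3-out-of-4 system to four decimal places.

0.6658

R = Σ_{i=3}^{4} C(4,i) p^i (1−p)^{4−i} with p = 0.708
C(4,3)·0.708^3·0.292^1 = 0.414517
C(4,4)·0.708^4·0.292^0 = 0.251266
Sum = 0.6658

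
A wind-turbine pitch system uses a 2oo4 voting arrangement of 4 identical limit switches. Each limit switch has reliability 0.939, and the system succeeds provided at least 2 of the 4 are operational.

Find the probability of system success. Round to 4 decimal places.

0.9991

R = Σ_{i=2}^{4} C(4,i) p^i (1−p)^{4−i} with p = 0.939
C(4,2)·0.939^2·0.061^2 = 0.019685
C(4,3)·0.939^3·0.061^1 = 0.202016
C(4,4)·0.939^4·0.061^0 = 0.777432
Sum = 0.9991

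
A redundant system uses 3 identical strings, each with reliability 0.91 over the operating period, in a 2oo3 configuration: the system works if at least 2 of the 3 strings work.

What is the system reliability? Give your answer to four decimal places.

0.9772

R = Σ_{i=2}^{3} C(3,i) p^i (1−p)^{3−i} with p = 0.91
C(3,2)·0.91^2·0.09^1 = 0.223587
C(3,3)·0.91^3·0.09^0 = 0.753571
Sum = 0.9772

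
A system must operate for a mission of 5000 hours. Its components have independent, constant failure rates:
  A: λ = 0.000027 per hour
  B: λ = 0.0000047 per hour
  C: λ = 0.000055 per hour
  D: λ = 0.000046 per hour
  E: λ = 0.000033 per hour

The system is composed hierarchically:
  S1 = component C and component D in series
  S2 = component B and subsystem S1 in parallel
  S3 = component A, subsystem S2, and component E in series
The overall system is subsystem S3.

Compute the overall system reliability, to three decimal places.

0.734

R(A) = exp(−0.000027 × 5000) = 0.87372
R(B) = exp(−0.0000047 × 5000) = 0.97677
R(C) = exp(−0.000055 × 5000) = 0.75957
R(D) = exp(−0.000046 × 5000) = 0.79453
R(E) = exp(−0.000033 × 5000) = 0.84789
Series (C and D): 0.75957 × 0.79453 = 0.60350
Parallel (B and [0.60350]): 1 − (1 − 0.97677)(1 − 0.60350) = 0.99079
Series (A, [0.99079], and E): 0.87372 × 0.99079 × 0.84789 = 0.734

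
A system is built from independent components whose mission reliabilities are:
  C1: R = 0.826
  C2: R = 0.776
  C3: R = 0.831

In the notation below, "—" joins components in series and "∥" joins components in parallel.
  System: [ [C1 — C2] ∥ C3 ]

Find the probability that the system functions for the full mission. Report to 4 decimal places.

Series (C1 and C2): 0.826000 × 0.776000 = 0.640976
Parallel ([0.640976] and C3): 1 − (1 − 0.640976)(1 − 0.831000) = 0.9393

0.9393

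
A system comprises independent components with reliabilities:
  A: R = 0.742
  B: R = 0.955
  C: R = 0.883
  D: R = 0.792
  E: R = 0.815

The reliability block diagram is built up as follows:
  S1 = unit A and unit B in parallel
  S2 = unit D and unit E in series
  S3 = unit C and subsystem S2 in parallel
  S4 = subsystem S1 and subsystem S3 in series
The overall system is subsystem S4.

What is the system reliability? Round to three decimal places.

0.947

Parallel (A and B): 1 − (1 − 0.74200)(1 − 0.95500) = 0.98839
Series (D and E): 0.79200 × 0.81500 = 0.64548
Parallel (C and [0.64548]): 1 − (1 − 0.88300)(1 − 0.64548) = 0.95852
Series ([0.98839] and [0.95852]): 0.98839 × 0.95852 = 0.947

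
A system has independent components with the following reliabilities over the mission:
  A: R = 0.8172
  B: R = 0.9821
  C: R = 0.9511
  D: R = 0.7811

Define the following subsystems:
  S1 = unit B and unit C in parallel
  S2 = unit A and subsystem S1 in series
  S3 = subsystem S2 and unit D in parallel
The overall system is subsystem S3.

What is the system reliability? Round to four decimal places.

0.9598

Parallel (B and C): 1 − (1 − 0.982100)(1 − 0.951100) = 0.999125
Series (A and [0.999125]): 0.817200 × 0.999125 = 0.816485
Parallel ([0.816485] and D): 1 − (1 − 0.816485)(1 − 0.781100) = 0.9598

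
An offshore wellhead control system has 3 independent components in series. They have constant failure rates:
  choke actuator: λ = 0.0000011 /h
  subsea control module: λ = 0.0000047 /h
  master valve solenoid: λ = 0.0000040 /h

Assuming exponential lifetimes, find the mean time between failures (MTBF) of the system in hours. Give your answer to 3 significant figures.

102000

Series of exponential components: λ_sys = Σ λ_i
λ_sys = 0.0000011 + 0.0000047 + 0.0000040 = 9.8000e-06 /h
MTBF = 1 / λ_sys = 102000 h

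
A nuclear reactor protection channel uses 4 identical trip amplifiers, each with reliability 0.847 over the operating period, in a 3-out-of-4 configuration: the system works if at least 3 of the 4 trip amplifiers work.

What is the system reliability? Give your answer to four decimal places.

R = Σ_{i=3}^{4} C(4,i) p^i (1−p)^{4−i} with p = 0.847
C(4,3)·0.847^3·0.153^1 = 0.371879
C(4,4)·0.847^4·0.153^0 = 0.514676
Sum = 0.8866

0.8866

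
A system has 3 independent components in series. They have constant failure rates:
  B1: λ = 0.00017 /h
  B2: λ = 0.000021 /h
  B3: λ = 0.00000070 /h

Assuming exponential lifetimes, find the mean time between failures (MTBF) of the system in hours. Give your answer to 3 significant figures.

5220

Series of exponential components: λ_sys = Σ λ_i
λ_sys = 0.00017 + 0.000021 + 0.00000070 = 1.9170e-04 /h
MTBF = 1 / λ_sys = 5220 h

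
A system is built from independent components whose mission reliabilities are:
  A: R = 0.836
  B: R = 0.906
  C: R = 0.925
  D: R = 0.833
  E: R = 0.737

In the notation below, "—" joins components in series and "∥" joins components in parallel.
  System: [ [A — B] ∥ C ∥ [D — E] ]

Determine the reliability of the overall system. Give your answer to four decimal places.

0.9930

Series (A and B): 0.836000 × 0.906000 = 0.757416
Series (D and E): 0.833000 × 0.737000 = 0.613921
Parallel ([0.757416], C, and [0.613921]): 1 − (1 − 0.757416)(1 − 0.925000)(1 − 0.613921) = 0.9930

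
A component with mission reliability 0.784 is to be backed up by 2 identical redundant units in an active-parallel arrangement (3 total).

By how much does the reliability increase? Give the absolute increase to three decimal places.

0.206

R_before = 0.784
R_after = 1 − (1 − 0.784)^3 = 0.990
ΔR = 0.990 − 0.784 = 0.206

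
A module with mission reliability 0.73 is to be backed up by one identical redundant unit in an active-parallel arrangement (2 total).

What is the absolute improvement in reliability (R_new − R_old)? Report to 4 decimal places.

R_before = 0.73
R_after = 1 − (1 − 0.73)^2 = 0.9271
ΔR = 0.9271 − 0.73 = 0.1971

0.1971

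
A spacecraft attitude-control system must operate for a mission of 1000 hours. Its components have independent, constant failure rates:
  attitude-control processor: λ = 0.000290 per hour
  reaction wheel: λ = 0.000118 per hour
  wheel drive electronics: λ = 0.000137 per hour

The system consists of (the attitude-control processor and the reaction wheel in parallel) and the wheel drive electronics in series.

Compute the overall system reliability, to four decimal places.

0.8475

R(attitude-control processor) = exp(−0.000290 × 1000) = 0.748264
R(reaction wheel) = exp(−0.000118 × 1000) = 0.888696
R(wheel drive electronics) = exp(−0.000137 × 1000) = 0.871970
Parallel (attitude-control processor and reaction wheel): 1 − (1 − 0.748264)(1 − 0.888696) = 0.971981
Series ([0.971981] and wheel drive electronics): 0.971981 × 0.871970 = 0.8475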